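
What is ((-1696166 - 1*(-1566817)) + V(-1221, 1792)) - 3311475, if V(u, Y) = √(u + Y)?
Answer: -3440824 + √571 ≈ -3.4408e+6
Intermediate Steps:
V(u, Y) = √(Y + u)
((-1696166 - 1*(-1566817)) + V(-1221, 1792)) - 3311475 = ((-1696166 - 1*(-1566817)) + √(1792 - 1221)) - 3311475 = ((-1696166 + 1566817) + √571) - 3311475 = (-129349 + √571) - 3311475 = -3440824 + √571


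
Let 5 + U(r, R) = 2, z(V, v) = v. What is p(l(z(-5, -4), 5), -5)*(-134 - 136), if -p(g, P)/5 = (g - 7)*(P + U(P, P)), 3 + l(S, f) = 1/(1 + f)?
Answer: 106200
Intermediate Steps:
U(r, R) = -3 (U(r, R) = -5 + 2 = -3)
l(S, f) = -3 + 1/(1 + f)
p(g, P) = -5*(-7 + g)*(-3 + P) (p(g, P) = -5*(g - 7)*(P - 3) = -5*(-7 + g)*(-3 + P))
p(l(z(-5, -4), 5), -5)*(-134 - 136) = (-105 + 15*((-2 - 3*5)/(1 + 5)) + 35*(-5) - 5*(-5)*(-2 - 3*5)/(1 + 5))*(-134 - 136) = (-105 + 15*((-2 - 15)/6) - 175 - 5*(-5)*(-2 - 15)/6)*(-270) = (-105 + 15*((1/6)*(-17)) - 175 - 5*(-5)*(1/6)*(-17))*(-270) = (-105 + 15*(-17/6) - 175 - 5*(-5)*(-17/6))*(-270) = (-105 - 85/2 - 175 - 425/6)*(-270) = -1180/3*(-270) = 106200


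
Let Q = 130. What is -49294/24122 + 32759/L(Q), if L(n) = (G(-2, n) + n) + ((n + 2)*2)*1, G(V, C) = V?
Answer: 55063525/675416 ≈ 81.525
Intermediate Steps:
L(n) = 2 + 3*n (L(n) = (-2 + n) + ((n + 2)*2)*1 = (-2 + n) + ((2 + n)*2)*1 = (-2 + n) + (4 + 2*n)*1 = (-2 + n) + (4 + 2*n) = 2 + 3*n)
-49294/24122 + 32759/L(Q) = -49294/24122 + 32759/(2 + 3*130) = -49294*1/24122 + 32759/(2 + 390) = -3521/1723 + 32759/392 = 55063525/675416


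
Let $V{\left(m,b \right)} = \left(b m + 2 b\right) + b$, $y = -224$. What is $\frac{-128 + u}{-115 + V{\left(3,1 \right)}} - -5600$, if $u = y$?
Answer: $\frac{610752}{109} \approx 5603.2$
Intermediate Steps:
$V{\left(m,b \right)} = 3 b + b m$ ($V{\left(m,b \right)} = \left(2 b + b m\right) + b = 3 b + b m$)
$u = -224$
$\frac{-128 + u}{-115 + V{\left(3,1 \right)}} - -5600 = \frac{-128 - 224}{-115 + 1 \left(3 + 3\right)} - -5600 = - \frac{352}{-115 + 1 \cdot 6} + 5600 = - \frac{352}{-115 + 6} + 5600 = - \frac{352}{-109} + 5600 = \left(-352\right) \left(- \frac{1}{109}\right) + 5600 = \frac{352}{109} + 5600 = \frac{610752}{109}$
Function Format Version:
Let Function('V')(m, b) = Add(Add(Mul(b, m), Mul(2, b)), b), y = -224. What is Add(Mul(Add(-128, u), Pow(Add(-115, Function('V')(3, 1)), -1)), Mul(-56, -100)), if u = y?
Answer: Rational(610752, 109) ≈ 5603.2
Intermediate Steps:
Function('V')(m, b) = Add(Mul(3, b), Mul(b, m)) (Function('V')(m, b) = Add(Add(Mul(2, b), Mul(b, m)), b) = Add(Mul(3, b), Mul(b, m)))
u = -224
Add(Mul(Add(-128, u), Pow(Add(-115, Function('V')(3, 1)), -1)), Mul(-56, -100)) = Add(Mul(Add(-128, -224), Pow(Add(-115, Mul(1, Add(3, 3))), -1)), Mul(-56, -100)) = Add(Mul(-352, Pow(Add(-115, Mul(1, 6)), -1)), 5600) = Add(Mul(-352, Pow(Add(-115, 6), -1)), 5600) = Add(Mul(-352, Pow(-109, -1)), 5600) = Add(Mul(-352, Rational(-1, 109)), 5600) = Add(Rational(352, 109), 5600) = Rational(610752, 109)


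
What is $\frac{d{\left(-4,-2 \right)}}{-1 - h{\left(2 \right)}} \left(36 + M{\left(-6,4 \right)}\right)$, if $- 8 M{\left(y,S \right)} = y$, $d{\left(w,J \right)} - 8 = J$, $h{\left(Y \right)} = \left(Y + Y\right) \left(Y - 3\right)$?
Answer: $\frac{147}{2} \approx 73.5$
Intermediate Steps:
$h{\left(Y \right)} = 2 Y \left(-3 + Y\right)$
$d{\left(w,J \right)} = 8 + J$
$M{\left(y,S \right)} = - \frac{y}{8}$
$\frac{d{\left(-4,-2 \right)}}{-1 - h{\left(2 \right)}} \left(36 + M{\left(-6,4 \right)}\right) = \frac{8 - 2}{-1 - 2 \cdot 2 \left(-3 + 2\right)} \left(36 - - \frac{3}{4}\right) = \frac{6}{-1 - 2 \cdot 2 \left(-1\right)} \left(36 + \frac{3}{4}\right) = \frac{6}{-1 - -4} \cdot \frac{147}{4} = \frac{6}{-1 + 4} \cdot \frac{147}{4} = \frac{6}{3} \cdot \frac{147}{4} = 6 \cdot \frac{1}{3} \cdot \frac{147}{4} = 2 \cdot \frac{147}{4} = \frac{147}{2}$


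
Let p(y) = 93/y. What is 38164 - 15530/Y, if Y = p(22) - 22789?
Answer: 3826123824/100253 ≈ 38165.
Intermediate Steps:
Y = -501265/22 (Y = 93/22 - 22789 = -501265/22 ≈ -22785.)
38164 - 15530/Y = 38164 - 15530/(-501265/22) = 38164 - 15530*(-22/501265) = 38164 + 68332/100253 = 3826123824/100253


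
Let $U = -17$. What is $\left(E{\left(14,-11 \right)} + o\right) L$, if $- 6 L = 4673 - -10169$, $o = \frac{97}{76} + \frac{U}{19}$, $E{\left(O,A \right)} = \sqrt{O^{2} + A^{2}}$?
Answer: $- \frac{215209}{228} - \frac{7421 \sqrt{317}}{3} \approx -44986.0$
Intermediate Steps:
$E{\left(O,A \right)} = \sqrt{A^{2} + O^{2}}$
$o = \frac{29}{76}$ ($o = \frac{97}{76} - \frac{17}{19} = \frac{29}{76} \approx 0.38158$)
$L = - \frac{7421}{3}$ ($L = - \frac{4673 - -10169}{6} = - \frac{4673 + 10169}{6} = \left(- \frac{1}{6}\right) 14842 = - \frac{7421}{3} \approx -2473.7$)
$\left(E{\left(14,-11 \right)} + o\right) L = \left(\sqrt{\left(-11\right)^{2} + 14^{2}} + \frac{29}{76}\right) \left(- \frac{7421}{3}\right) = \left(\sqrt{121 + 196} + \frac{29}{76}\right) \left(- \frac{7421}{3}\right) = \left(\sqrt{317} + \frac{29}{76}\right) \left(- \frac{7421}{3}\right) = \left(\frac{29}{76} + \sqrt{317}\right) \left(- \frac{7421}{3}\right) = - \frac{215209}{228} - \frac{7421 \sqrt{317}}{3}$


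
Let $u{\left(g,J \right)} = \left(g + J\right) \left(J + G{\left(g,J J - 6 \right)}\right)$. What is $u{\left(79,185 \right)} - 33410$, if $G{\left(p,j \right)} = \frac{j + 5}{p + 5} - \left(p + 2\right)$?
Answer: $\frac{711250}{7} \approx 1.0161 \cdot 10^{5}$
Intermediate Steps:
$G{\left(p,j \right)} = -2 - p + \frac{5 + j}{5 + p}$ ($G{\left(p,j \right)} = \frac{5 + j}{5 + p} - \left(2 + p\right) = -2 - p + \frac{5 + j}{5 + p}$)
$u{\left(g,J \right)} = \left(J + g\right) \left(J + \frac{-11 + J^{2} - g^{2} - 7 g}{5 + g}\right)$ ($u{\left(g,J \right)} = \left(g + J\right) \left(J + \frac{-5 + \left(J J - 6\right) - g^{2} - 7 g}{5 + g}\right) = \left(J + g\right) \left(J + \frac{-5 + \left(J^{2} - 6\right) - g^{2} - 7 g}{5 + g}\right) = \left(J + g\right) \left(J + \frac{-5 + \left(-6 + J^{2}\right) - g^{2} - 7 g}{5 + g}\right) = \left(J + g\right) \left(J + \frac{-11 + J^{2} - g^{2} - 7 g}{5 + g}\right)$)
$u{\left(79,185 \right)} - 33410 = \frac{\left(-1\right) 185 \left(11 + 79^{2} - 185^{2} + 7 \cdot 79\right) - 79 \left(11 + 79^{2} - 185^{2} + 7 \cdot 79\right) + 185 \left(5 + 79\right) \left(185 + 79\right)}{5 + 79} - 33410 = \frac{\left(-1\right) 185 \left(11 + 6241 - 34225 + 553\right) - 79 \left(11 + 6241 - 34225 + 553\right) + 185 \cdot 84 \cdot 264}{84} - 33410 = \frac{\left(-1\right) 185 \left(11 + 6241 - 34225 + 553\right) - 79 \left(11 + 6241 - 34225 + 553\right) + 4102560}{84} - 33410 = \frac{\left(-1\right) 185 \left(-27420\right) - 79 \left(-27420\right) + 4102560}{84} - 33410 = \frac{5072700 + 2166180 + 4102560}{84} - 33410 = \frac{1}{84} \cdot 11341440 - 33410 = \frac{945120}{7} - 33410 = \frac{711250}{7}$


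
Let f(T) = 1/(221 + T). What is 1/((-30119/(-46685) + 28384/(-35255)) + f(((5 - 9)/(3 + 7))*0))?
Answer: -72747881635/11306990984 ≈ -6.4339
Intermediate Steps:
1/((-30119/(-46685) + 28384/(-35255)) + f(((5 - 9)/(3 + 7))*0)) = 1/((-30119/(-46685) + 28384/(-35255)) + 1/(221 + ((5 - 9)/(3 + 7))*0)) = 1/((-30119*(-1/46685) + 28384*(-1/35255)) + 1/(221 - 4/10*0)) = 1/((30119/46685 - 28384/35255) + 1/(221 - 4*1/10*0)) = 1/(-52652339/329175935 + 1/(221 - 2/5*0)) = 1/(-52652339/329175935 + 1/(221 + 0)) = 1/(-52652339/329175935 + 1/221) = 1/(-11306990984/72747881635) = -72747881635/11306990984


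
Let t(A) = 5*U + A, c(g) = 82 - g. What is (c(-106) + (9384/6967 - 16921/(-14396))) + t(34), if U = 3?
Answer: 24023353555/100296932 ≈ 239.52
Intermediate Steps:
t(A) = 15 + A (t(A) = 5*3 + A = 15 + A)
(c(-106) + (9384/6967 - 16921/(-14396))) + t(34) = ((82 - 1*(-106)) + (9384/6967 - 16921/(-14396))) + (15 + 34) = ((82 + 106) + (9384*(1/6967) - 16921*(-1/14396))) + 49 = (188 + (9384/6967 + 16921/14396)) + 49 = (188 + 252980671/100296932) + 49 = 19108803887/100296932 + 49 = 24023353555/100296932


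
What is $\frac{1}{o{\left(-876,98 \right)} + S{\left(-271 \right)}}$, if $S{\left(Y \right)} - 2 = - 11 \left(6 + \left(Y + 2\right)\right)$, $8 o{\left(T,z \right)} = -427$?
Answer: $\frac{8}{22733} \approx 0.00035191$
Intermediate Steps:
$o{\left(T,z \right)} = - \frac{427}{8}$ ($o{\left(T,z \right)} = \frac{1}{8} \left(-427\right) = - \frac{427}{8}$)
$S{\left(Y \right)} = -86 - 11 Y$ ($S{\left(Y \right)} = 2 - 11 \left(6 + \left(Y + 2\right)\right) = 2 - 11 \left(6 + \left(2 + Y\right)\right) = 2 - 11 \left(8 + Y\right) = 2 - \left(88 + 11 Y\right) = -86 - 11 Y$)
$\frac{1}{o{\left(-876,98 \right)} + S{\left(-271 \right)}} = \frac{1}{- \frac{427}{8} - -2895} = \frac{1}{- \frac{427}{8} + \left(-86 + 2981\right)} = \frac{1}{- \frac{427}{8} + 2895} = \frac{1}{\frac{22733}{8}} = \frac{8}{22733}$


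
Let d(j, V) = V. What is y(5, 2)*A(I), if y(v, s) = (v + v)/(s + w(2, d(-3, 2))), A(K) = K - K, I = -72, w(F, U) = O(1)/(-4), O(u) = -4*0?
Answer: 0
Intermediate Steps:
O(u) = 0
w(F, U) = 0 (w(F, U) = 0/(-4) = 0*(-1/4) = 0)
A(K) = 0
y(v, s) = 2*v/s (y(v, s) = (v + v)/(s + 0) = (2*v)/s = 2*v/s)
y(5, 2)*A(I) = (2*5/2)*0 = (2*5*(1/2))*0 = 5*0 = 0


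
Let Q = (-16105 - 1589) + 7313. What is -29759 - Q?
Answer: -19378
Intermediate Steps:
Q = -10381 (Q = -17694 + 7313 = -10381)
-29759 - Q = -29759 - 1*(-10381) = -29759 + 10381 = -19378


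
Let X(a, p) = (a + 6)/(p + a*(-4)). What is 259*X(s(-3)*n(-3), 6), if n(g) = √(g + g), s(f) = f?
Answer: -259/5 - 259*I*√6/10 ≈ -51.8 - 63.442*I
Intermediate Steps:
n(g) = √2*√g (n(g) = √(2*g) = √2*√g)
X(a, p) = (6 + a)/(p - 4*a)
259*X(s(-3)*n(-3), 6) = 259*((6 - 3*√2*√(-3))/(6 - (-12)*√2*√(-3))) = 259*((6 - 3*√2*I*√3)/(6 - (-12)*√2*(I*√3))) = 259*((6 - 3*I*√6)/(6 - (-12)*I*√6)) = 259*((6 - 3*I*√6)/(6 + 12*I*√6)) = 259*(6 - 3*I*√6)/(6 + 12*I*√6)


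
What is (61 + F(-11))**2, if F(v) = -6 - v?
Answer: 4356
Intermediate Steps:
(61 + F(-11))**2 = (61 + (-6 - 1*(-11)))**2 = (61 + (-6 + 11))**2 = (61 + 5)**2 = 66**2 = 4356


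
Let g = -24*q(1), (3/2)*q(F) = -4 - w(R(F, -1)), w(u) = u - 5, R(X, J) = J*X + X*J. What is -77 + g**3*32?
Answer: -3539021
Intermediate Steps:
R(X, J) = 2*J*X (R(X, J) = J*X + J*X = 2*J*X)
w(u) = -5 + u
q(F) = 2/3 + 4*F/3 (q(F) = 2*(-4 - (-5 + 2*(-1)*F))/3 = 2*(-4 - (-5 - 2*F))/3 = 2*(-4 + (5 + 2*F))/3 = 2*(1 + 2*F)/3 = 2/3 + 4*F/3)
g = -48 (g = -24*(2/3 + (4/3)*1) = -24*(2/3 + 4/3) = -24*2 = -4*12 = -48)
-77 + g**3*32 = -77 + (-48)**3*32 = -77 - 110592*32 = -77 - 3538944 = -3539021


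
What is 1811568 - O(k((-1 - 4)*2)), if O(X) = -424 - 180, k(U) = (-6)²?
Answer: 1812172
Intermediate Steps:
k(U) = 36
O(X) = -604
1811568 - O(k((-1 - 4)*2)) = 1811568 - 1*(-604) = 1811568 + 604 = 1812172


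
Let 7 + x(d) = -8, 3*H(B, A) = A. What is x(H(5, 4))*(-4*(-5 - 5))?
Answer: -600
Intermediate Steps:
H(B, A) = A/3
x(d) = -15 (x(d) = -7 - 8 = -15)
x(H(5, 4))*(-4*(-5 - 5)) = -(-60)*(-5 - 5) = -(-60)*(-10) = -15*40 = -600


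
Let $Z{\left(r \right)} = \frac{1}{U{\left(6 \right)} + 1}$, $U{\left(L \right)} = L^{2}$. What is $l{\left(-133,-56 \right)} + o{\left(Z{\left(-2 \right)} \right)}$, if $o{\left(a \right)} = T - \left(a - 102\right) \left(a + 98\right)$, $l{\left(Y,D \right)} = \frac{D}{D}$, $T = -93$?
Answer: $\frac{13558723}{1369} \approx 9904.1$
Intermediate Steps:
$l{\left(Y,D \right)} = 1$
$Z{\left(r \right)} = \frac{1}{37}$ ($Z{\left(r \right)} = \frac{1}{6^{2} + 1} = \frac{1}{36 + 1} = \frac{1}{37}$)
$o{\left(a \right)} = -93 - \left(-102 + a\right) \left(98 + a\right)$ ($o{\left(a \right)} = -93 - \left(a - 102\right) \left(a + 98\right) = -93 - \left(-102 + a\right) \left(98 + a\right)$)
$l{\left(-133,-56 \right)} + o{\left(Z{\left(-2 \right)} \right)} = 1 + \left(9903 - \left(\frac{1}{37}\right)^{2} + 4 \cdot \frac{1}{37}\right) = 1 + \left(9903 - \frac{1}{1369} + \frac{4}{37}\right) = 1 + \frac{13557354}{1369} = \frac{13558723}{1369}$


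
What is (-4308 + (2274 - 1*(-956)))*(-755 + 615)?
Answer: 150920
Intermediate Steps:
(-4308 + (2274 - 1*(-956)))*(-755 + 615) = (-4308 + (2274 + 956))*(-140) = (-4308 + 3230)*(-140) = -1078*(-140) = 150920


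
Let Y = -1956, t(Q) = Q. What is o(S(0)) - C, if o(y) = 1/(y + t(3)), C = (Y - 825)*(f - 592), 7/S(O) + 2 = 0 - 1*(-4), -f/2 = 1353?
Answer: -119232592/13 ≈ -9.1717e+6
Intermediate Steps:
f = -2706 (f = -2*1353 = -2706)
S(O) = 7/2 (S(O) = 7/(-2 + (0 - 1*(-4))) = 7/(-2 + (0 + 4)) = 7/(-2 + 4) = 7/2)
C = 9171738 (C = (-1956 - 825)*(-2706 - 592) = -2781*(-3298) = 9171738)
o(y) = 1/(3 + y) (o(y) = 1/(y + 3) = 1/(3 + y))
o(S(0)) - C = 1/(3 + 7/2) - 1*9171738 = 1/(13/2) - 9171738 = 2/13 - 9171738 = -119232592/13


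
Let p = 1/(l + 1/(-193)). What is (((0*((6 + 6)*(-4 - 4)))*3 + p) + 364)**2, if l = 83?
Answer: 33997587255025/256576324 ≈ 1.3250e+5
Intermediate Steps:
p = 193/16018 (p = 1/(83 + 1/(-193)) = 1/(83 - 1/193) = 1/(16018/193) = 193/16018 ≈ 0.012049)
(((0*((6 + 6)*(-4 - 4)))*3 + p) + 364)**2 = (((0*((6 + 6)*(-4 - 4)))*3 + 193/16018) + 364)**2 = (((0*(12*(-8)))*3 + 193/16018) + 364)**2 = (((0*(-96))*3 + 193/16018) + 364)**2 = ((0*3 + 193/16018) + 364)**2 = ((0 + 193/16018) + 364)**2 = (193/16018 + 364)**2 = (5830745/16018)**2 = 33997587255025/256576324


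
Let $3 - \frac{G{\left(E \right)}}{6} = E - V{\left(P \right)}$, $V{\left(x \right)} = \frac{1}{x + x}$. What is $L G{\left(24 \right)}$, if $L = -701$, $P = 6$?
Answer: $\frac{175951}{2} \approx 87976.0$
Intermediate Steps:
$V{\left(x \right)} = \frac{1}{2 x}$
$G{\left(E \right)} = \frac{37}{2} - 6 E$ ($G{\left(E \right)} = 18 - 6 \left(E - \frac{1}{2 \cdot 6}\right) = 18 - 6 \left(E - \frac{1}{2} \cdot \frac{1}{6}\right) = 18 - 6 \left(E - \frac{1}{12}\right) = 18 - 6 \left(- \frac{1}{12} + E\right) = 18 - \left(- \frac{1}{2} + 6 E\right) = \frac{37}{2} - 6 E$)
$L G{\left(24 \right)} = - 701 \left(\frac{37}{2} - 144\right) = \left(-701\right) \left(- \frac{251}{2}\right) = \frac{175951}{2}$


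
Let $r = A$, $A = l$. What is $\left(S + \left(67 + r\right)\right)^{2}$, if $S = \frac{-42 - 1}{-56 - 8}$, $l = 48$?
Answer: $\frac{54804409}{4096} \approx 13380.0$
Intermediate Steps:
$S = \frac{43}{64}$ ($S = - \frac{43}{-64} = \left(-43\right) \left(- \frac{1}{64}\right) = \frac{43}{64} \approx 0.67188$)
$A = 48$
$r = 48$
$\left(S + \left(67 + r\right)\right)^{2} = \left(\frac{43}{64} + \left(67 + 48\right)\right)^{2} = \left(\frac{43}{64} + 115\right)^{2} = \left(\frac{7403}{64}\right)^{2} = \frac{54804409}{4096}$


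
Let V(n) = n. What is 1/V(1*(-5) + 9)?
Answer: 1/4 ≈ 0.25000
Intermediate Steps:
1/V(1*(-5) + 9) = 1/(1*(-5) + 9) = 1/(-5 + 9) = 1/4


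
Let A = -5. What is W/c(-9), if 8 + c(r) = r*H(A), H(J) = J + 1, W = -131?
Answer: -131/28 ≈ -4.6786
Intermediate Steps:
H(J) = 1 + J
c(r) = -8 - 4*r (c(r) = -8 + r*(1 - 5) = -8 + r*(-4) = -8 - 4*r)
W/c(-9) = -131/(-8 - 4*(-9)) = -131/(-8 + 36) = -131/28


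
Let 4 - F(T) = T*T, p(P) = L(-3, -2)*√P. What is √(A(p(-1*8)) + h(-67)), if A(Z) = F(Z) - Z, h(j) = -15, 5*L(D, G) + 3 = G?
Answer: √(-3 + 2*I*√2) ≈ 0.74937 + 1.8872*I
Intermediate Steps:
L(D, G) = -⅗ + G/5
p(P) = -√P (p(P) = (-⅗ + (⅕)*(-2))*√P = (-⅗ - ⅖)*√P = -√P)
F(T) = 4 - T² (F(T) = 4 - T*T = 4 - T²)
A(Z) = 4 - Z - Z² (A(Z) = (4 - Z²) - Z = 4 - Z - Z²)
√(A(p(-1*8)) + h(-67)) = √((4 - (-1)*√(-1*8) - (-√(-1*8))²) - 15) = √((4 - (-1)*√(-8) - (-√(-8))²) - 15) = √((4 - (-1)*2*I*√2 - (-2*I*√2)²) - 15) = √((4 - (-2)*I*√2 - (-2*I*√2)²) - 15) = √((4 + 2*I*√2 - 1*(-8)) - 15) = √((4 + 2*I*√2 + 8) - 15) = √((12 + 2*I*√2) - 15) = √(-3 + 2*I*√2)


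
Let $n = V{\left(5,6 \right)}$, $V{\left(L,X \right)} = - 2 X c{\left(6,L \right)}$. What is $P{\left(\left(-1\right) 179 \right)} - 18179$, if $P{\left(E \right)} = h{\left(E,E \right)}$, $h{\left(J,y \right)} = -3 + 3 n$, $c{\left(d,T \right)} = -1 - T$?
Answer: $-17966$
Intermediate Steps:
$V{\left(L,X \right)} = - 2 X \left(-1 - L\right)$
$n = 72$ ($n = 2 \cdot 6 \left(1 + 5\right) = 2 \cdot 6 \cdot 6 = 72$)
$h{\left(J,y \right)} = 213$ ($h{\left(J,y \right)} = -3 + 3 \cdot 72 = -3 + 216 = 213$)
$P{\left(E \right)} = 213$
$P{\left(\left(-1\right) 179 \right)} - 18179 = 213 - 18179 = -17966$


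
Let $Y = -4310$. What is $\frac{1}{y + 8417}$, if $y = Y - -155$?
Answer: $\frac{1}{4262} \approx 0.00023463$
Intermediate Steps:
$y = -4155$ ($y = -4310 - -155 = -4310 + 155 = -4155$)
$\frac{1}{y + 8417} = \frac{1}{-4155 + 8417} = \frac{1}{4262}$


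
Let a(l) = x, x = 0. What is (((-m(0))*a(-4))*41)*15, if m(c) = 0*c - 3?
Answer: 0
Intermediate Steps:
m(c) = -3 (m(c) = 0 - 3 = -3)
a(l) = 0
(((-m(0))*a(-4))*41)*15 = ((-1*(-3)*0)*41)*15 = ((3*0)*41)*15 = (0*41)*15 = 0*15 = 0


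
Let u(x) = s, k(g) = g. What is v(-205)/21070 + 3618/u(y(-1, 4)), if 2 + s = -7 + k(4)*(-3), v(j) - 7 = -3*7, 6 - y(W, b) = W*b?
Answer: -259291/1505 ≈ -172.29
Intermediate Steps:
y(W, b) = 6 - W*b
v(j) = -14 (v(j) = 7 - 3*7 = 7 - 21 = -14)
s = -21 (s = -2 + (-7 + 4*(-3)) = -2 + (-7 - 12) = -2 - 19 = -21)
u(x) = -21
v(-205)/21070 + 3618/u(y(-1, 4)) = -14/21070 + 3618/(-21) = -14*1/21070 + 3618*(-1/21) = -1/1505 - 1206/7 = -259291/1505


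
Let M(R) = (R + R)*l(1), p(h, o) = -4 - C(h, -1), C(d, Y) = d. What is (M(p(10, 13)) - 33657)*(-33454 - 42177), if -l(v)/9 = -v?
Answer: 2564571579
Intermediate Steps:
l(v) = 9*v (l(v) = -(-9)*v = 9*v)
p(h, o) = -4 - h
M(R) = 18*R (M(R) = (R + R)*(9*1) = (2*R)*9 = 18*R)
(M(p(10, 13)) - 33657)*(-33454 - 42177) = (18*(-4 - 1*10) - 33657)*(-33454 - 42177) = (18*(-4 - 10) - 33657)*(-75631) = (18*(-14) - 33657)*(-75631) = (-252 - 33657)*(-75631) = -33909*(-75631) = 2564571579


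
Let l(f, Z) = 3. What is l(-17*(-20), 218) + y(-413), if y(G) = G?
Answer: -410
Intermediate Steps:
l(-17*(-20), 218) + y(-413) = 3 - 413 = -410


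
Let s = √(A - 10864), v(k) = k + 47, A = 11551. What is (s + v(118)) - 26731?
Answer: -26566 + √687 ≈ -26540.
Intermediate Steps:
v(k) = 47 + k
s = √687 (s = √(11551 - 10864) = √687 ≈ 26.211)
(s + v(118)) - 26731 = (√687 + (47 + 118)) - 26731 = (√687 + 165) - 26731 = (165 + √687) - 26731 = -26566 + √687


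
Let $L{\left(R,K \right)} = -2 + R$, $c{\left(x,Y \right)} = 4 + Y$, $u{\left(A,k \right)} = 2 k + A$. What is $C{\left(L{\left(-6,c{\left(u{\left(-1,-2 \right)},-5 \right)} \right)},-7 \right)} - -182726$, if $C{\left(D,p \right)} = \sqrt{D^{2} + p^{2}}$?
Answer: $182726 + \sqrt{113} \approx 1.8274 \cdot 10^{5}$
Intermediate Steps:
$u{\left(A,k \right)} = A + 2 k$
$C{\left(L{\left(-6,c{\left(u{\left(-1,-2 \right)},-5 \right)} \right)},-7 \right)} - -182726 = \sqrt{\left(-2 - 6\right)^{2} + \left(-7\right)^{2}} - -182726 = \sqrt{\left(-8\right)^{2} + 49} + 182726 = \sqrt{64 + 49} + 182726 = \sqrt{113} + 182726 = 182726 + \sqrt{113}$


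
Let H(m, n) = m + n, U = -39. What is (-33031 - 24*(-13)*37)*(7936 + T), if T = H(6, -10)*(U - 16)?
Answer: -175247972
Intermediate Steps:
T = 220 (T = (6 - 10)*(-39 - 16) = -4*(-55) = 220)
(-33031 - 24*(-13)*37)*(7936 + T) = (-33031 - 24*(-13)*37)*(7936 + 220) = (-33031 + 312*37)*8156 = (-33031 + 11544)*8156 = -21487*8156 = -175247972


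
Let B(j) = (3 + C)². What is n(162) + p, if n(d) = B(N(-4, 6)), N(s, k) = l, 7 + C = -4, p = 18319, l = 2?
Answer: 18383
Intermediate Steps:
C = -11 (C = -7 - 4 = -11)
N(s, k) = 2
B(j) = 64 (B(j) = (3 - 11)² = (-8)² = 64)
n(d) = 64
n(162) + p = 64 + 18319 = 18383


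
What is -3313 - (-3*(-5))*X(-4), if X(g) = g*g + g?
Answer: -3493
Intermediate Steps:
X(g) = g + g² (X(g) = g² + g = g + g²)
-3313 - (-3*(-5))*X(-4) = -3313 - (-3*(-5))*(-4*(1 - 4)) = -3313 - 15*(-4*(-3)) = -3313 - 15*12 = -3313 - 1*180 = -3313 - 180 = -3493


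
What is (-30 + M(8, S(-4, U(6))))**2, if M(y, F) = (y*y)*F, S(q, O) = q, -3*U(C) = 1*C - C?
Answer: 81796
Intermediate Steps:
U(C) = 0 (U(C) = -(1*C - C)/3 = -(C - C)/3 = -1/3*0 = 0)
M(y, F) = F*y**2 (M(y, F) = y**2*F = F*y**2)
(-30 + M(8, S(-4, U(6))))**2 = (-30 - 4*8**2)**2 = (-30 - 4*64)**2 = (-30 - 256)**2 = (-286)**2 = 81796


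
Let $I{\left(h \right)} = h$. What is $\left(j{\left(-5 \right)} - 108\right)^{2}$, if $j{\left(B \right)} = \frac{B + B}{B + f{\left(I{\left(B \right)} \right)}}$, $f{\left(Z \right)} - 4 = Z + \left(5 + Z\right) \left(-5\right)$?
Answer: $\frac{101761}{9} \approx 11307.0$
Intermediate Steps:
$f{\left(Z \right)} = -21 - 4 Z$ ($f{\left(Z \right)} = 4 + \left(Z + \left(5 + Z\right) \left(-5\right)\right) = 4 - \left(25 + 4 Z\right) = -21 - 4 Z$)
$j{\left(B \right)} = \frac{2 B}{-21 - 3 B}$ ($j{\left(B \right)} = \frac{B + B}{B - \left(21 + 4 B\right)} = \frac{2 B}{-21 - 3 B}$)
$\left(j{\left(-5 \right)} - 108\right)^{2} = \left(\left(-2\right) \left(-5\right) \frac{1}{21 + 3 \left(-5\right)} - 108\right)^{2} = \left(\left(-2\right) \left(-5\right) \frac{1}{21 - 15} - 108\right)^{2} = \left(\left(-2\right) \left(-5\right) \frac{1}{6} - 108\right)^{2} = \left(\frac{5}{3} - 108\right)^{2} = \left(- \frac{319}{3}\right)^{2} = \frac{101761}{9}$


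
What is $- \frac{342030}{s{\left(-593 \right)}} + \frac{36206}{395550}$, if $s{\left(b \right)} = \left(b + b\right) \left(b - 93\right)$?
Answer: $- \frac{26458227431}{80454474450} \approx -0.32886$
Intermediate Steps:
$s{\left(b \right)} = 2 b \left(-93 + b\right)$
$- \frac{342030}{s{\left(-593 \right)}} + \frac{36206}{395550} = - \frac{342030}{2 \left(-593\right) \left(-93 - 593\right)} + \frac{36206}{395550} = - \frac{342030}{2 \left(-593\right) \left(-686\right)} + 36206 \cdot \frac{1}{395550} = - \frac{342030}{813596} + \frac{18103}{197775} = \left(-342030\right) \frac{1}{813596} + \frac{18103}{197775} = - \frac{171015}{406798} + \frac{18103}{197775} = - \frac{26458227431}{80454474450}$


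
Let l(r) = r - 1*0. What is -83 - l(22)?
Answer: -105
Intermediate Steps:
l(r) = r (l(r) = r + 0 = r)
-83 - l(22) = -83 - 1*22 = -83 - 22 = -105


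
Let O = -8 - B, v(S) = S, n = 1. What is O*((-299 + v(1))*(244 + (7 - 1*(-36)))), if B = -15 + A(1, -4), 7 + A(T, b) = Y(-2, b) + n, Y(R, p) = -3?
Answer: -1368416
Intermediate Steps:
A(T, b) = -9 (A(T, b) = -7 + (-3 + 1) = -7 - 2 = -9)
B = -24 (B = -15 - 9 = -24)
O = 16 (O = -8 - 1*(-24) = -8 + 24 = 16)
O*((-299 + v(1))*(244 + (7 - 1*(-36)))) = 16*((-299 + 1)*(244 + (7 - 1*(-36)))) = 16*(-298*(244 + (7 + 36))) = 16*(-298*(244 + 43)) = 16*(-298*287) = 16*(-85526) = -1368416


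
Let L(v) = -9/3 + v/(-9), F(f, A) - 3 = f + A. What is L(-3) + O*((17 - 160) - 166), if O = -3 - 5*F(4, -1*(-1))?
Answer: 39853/3 ≈ 13284.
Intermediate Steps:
F(f, A) = 3 + A + f (F(f, A) = 3 + (f + A) = 3 + (A + f) = 3 + A + f)
O = -43 (O = -3 - 5*(3 - 1*(-1) + 4) = -3 - 5*(3 + 1 + 4) = -3 - 5*8 = -3 - 40 = -43)
L(v) = -3 - v/9 (L(v) = -9*⅓ + v*(-⅑) = -3 - v/9)
L(-3) + O*((17 - 160) - 166) = (-3 - ⅑*(-3)) - 43*((17 - 160) - 166) = (-3 + ⅓) - 43*(-143 - 166) = -8/3 - 43*(-309) = -8/3 + 13287 = 39853/3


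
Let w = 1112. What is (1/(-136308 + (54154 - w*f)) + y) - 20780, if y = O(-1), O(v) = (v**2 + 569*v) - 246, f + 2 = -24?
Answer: -1149707749/53242 ≈ -21594.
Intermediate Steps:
f = -26 (f = -2 - 24 = -26)
O(v) = -246 + v**2 + 569*v
y = -814 (y = -246 + (-1)**2 + 569*(-1) = -246 + 1 - 569 = -814)
(1/(-136308 + (54154 - w*f)) + y) - 20780 = (1/(-136308 + (54154 - 1112*(-26))) - 814) - 20780 = (1/(-136308 + (54154 - 1*(-28912))) - 814) - 20780 = (1/(-136308 + (54154 + 28912)) - 814) - 20780 = (1/(-136308 + 83066) - 814) - 20780 = (1/(-53242) - 814) - 20780 = (-1/53242 - 814) - 20780 = -43338989/53242 - 20780 = -1149707749/53242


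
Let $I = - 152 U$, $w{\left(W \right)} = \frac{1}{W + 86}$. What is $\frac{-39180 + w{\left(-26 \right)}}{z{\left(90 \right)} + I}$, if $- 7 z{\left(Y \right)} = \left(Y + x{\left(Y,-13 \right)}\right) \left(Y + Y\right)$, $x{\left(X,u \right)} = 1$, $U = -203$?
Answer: $- \frac{2350799}{1710960} \approx -1.374$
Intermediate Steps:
$z{\left(Y \right)} = - \frac{2 Y \left(1 + Y\right)}{7}$ ($z{\left(Y \right)} = - \frac{\left(Y + 1\right) \left(Y + Y\right)}{7} = - \frac{\left(1 + Y\right) 2 Y}{7} = - \frac{2 Y \left(1 + Y\right)}{7}$)
$w{\left(W \right)} = \frac{1}{86 + W}$
$I = 30856$ ($I = \left(-152\right) \left(-203\right) = 30856$)
$\frac{-39180 + w{\left(-26 \right)}}{z{\left(90 \right)} + I} = \frac{-39180 + \frac{1}{86 - 26}}{\left(- \frac{2}{7}\right) 90 \left(1 + 90\right) + 30856} = \frac{-39180 + \frac{1}{60}}{\left(- \frac{2}{7}\right) 90 \cdot 91 + 30856} = \frac{-39180 + \frac{1}{60}}{-2340 + 30856} = - \frac{2350799}{60 \cdot 28516} = \left(- \frac{2350799}{60}\right) \frac{1}{28516} = - \frac{2350799}{1710960}$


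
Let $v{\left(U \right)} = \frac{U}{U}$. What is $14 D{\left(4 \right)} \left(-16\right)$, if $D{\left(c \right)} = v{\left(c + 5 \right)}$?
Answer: $-224$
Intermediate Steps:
$v{\left(U \right)} = 1$
$D{\left(c \right)} = 1$
$14 D{\left(4 \right)} \left(-16\right) = 14 \cdot 1 \left(-16\right) = 14 \left(-16\right) = -224$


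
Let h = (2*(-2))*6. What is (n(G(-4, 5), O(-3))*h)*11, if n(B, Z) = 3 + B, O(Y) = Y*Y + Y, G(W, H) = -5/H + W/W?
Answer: -792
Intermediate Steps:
G(W, H) = 1 - 5/H (G(W, H) = -5/H + 1 = 1 - 5/H)
O(Y) = Y + Y² (O(Y) = Y² + Y = Y + Y²)
h = -24 (h = -4*6 = -24)
(n(G(-4, 5), O(-3))*h)*11 = ((3 + (-5 + 5)/5)*(-24))*11 = ((3 + (⅕)*0)*(-24))*11 = ((3 + 0)*(-24))*11 = (3*(-24))*11 = -72*11 = -792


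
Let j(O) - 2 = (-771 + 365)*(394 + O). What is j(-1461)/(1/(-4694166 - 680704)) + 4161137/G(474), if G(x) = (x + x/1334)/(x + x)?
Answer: -3108423168032284/1335 ≈ -2.3284e+12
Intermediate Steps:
j(O) = -159962 - 406*O (j(O) = 2 + (-771 + 365)*(394 + O) = 2 - 406*(394 + O) = 2 + (-159964 - 406*O) = -159962 - 406*O)
G(x) = 1335/2668 (G(x) = (x + x*(1/1334))/((2*x)) = (x + x/1334)*(1/(2*x)) = (1335*x/1334)*(1/(2*x)) = 1335/2668)
j(-1461)/(1/(-4694166 - 680704)) + 4161137/G(474) = (-159962 - 406*(-1461))/(1/(-4694166 - 680704)) + 4161137/(1335/2668) = (-159962 + 593166)/(1/(-5374870)) + 4161137*(2668/1335) = 433204/(-1/5374870) + 11101913516/1335 = 433204*(-5374870) + 11101913516/1335 = -2328415183480 + 11101913516/1335 = -3108423168032284/1335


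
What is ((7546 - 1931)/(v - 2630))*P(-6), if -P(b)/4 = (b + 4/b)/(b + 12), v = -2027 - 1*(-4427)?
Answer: -22460/207 ≈ -108.50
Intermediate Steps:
v = 2400 (v = -2027 + 4427 = 2400)
P(b) = -4*(b + 4/b)/(12 + b) (P(b) = -4*(b + 4/b)/(b + 12) = -4*(b + 4/b)/(12 + b))
((7546 - 1931)/(v - 2630))*P(-6) = ((7546 - 1931)/(2400 - 2630))*(4*(-4 - 1*(-6)²)/(-6*(12 - 6))) = (5615/(-230))*(4*(-⅙)*(-4 - 1*36)/6) = (5615*(-1/230))*(4*(-⅙)*(⅙)*(-4 - 36)) = -2246*(-1)*(-40)/(23*6*6) = -1123/46*40/9 = -22460/207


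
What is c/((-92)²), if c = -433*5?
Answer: -2165/8464 ≈ -0.25579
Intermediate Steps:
c = -2165
c/((-92)²) = -2165/((-92)²) = -2165/8464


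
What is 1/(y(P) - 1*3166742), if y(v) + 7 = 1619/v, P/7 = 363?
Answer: -2541/8046707590 ≈ -3.1578e-7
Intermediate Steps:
P = 2541 (P = 7*363 = 2541)
y(v) = -7 + 1619/v
1/(y(P) - 1*3166742) = 1/((-7 + 1619/2541) - 1*3166742) = 1/((-7 + 1619*(1/2541)) - 3166742) = 1/((-7 + 1619/2541) - 3166742) = 1/(-16168/2541 - 3166742) = 1/(-8046707590/2541) = -2541/8046707590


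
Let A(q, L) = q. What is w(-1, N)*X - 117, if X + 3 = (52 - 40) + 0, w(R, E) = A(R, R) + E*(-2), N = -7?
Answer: 0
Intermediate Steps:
w(R, E) = R - 2*E (w(R, E) = R + E*(-2) = R - 2*E)
X = 9 (X = -3 + ((52 - 40) + 0) = -3 + (12 + 0) = -3 + 12 = 9)
w(-1, N)*X - 117 = (-1 - 2*(-7))*9 - 117 = (-1 + 14)*9 - 117 = 13*9 - 117 = 117 - 117 = 0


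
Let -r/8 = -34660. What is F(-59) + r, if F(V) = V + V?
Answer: 277162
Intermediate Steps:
r = 277280 (r = -8*(-34660) = 277280)
F(V) = 2*V
F(-59) + r = 2*(-59) + 277280 = -118 + 277280 = 277162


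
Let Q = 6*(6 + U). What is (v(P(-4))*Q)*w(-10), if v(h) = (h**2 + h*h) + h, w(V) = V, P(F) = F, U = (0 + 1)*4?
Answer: -16800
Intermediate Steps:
U = 4 (U = 1*4 = 4)
v(h) = h + 2*h**2 (v(h) = (h**2 + h**2) + h = 2*h**2 + h = h + 2*h**2)
Q = 60 (Q = 6*(6 + 4) = 6*10 = 60)
(v(P(-4))*Q)*w(-10) = (-4*(1 + 2*(-4))*60)*(-10) = (-4*(1 - 8)*60)*(-10) = (-4*(-7)*60)*(-10) = (28*60)*(-10) = 1680*(-10) = -16800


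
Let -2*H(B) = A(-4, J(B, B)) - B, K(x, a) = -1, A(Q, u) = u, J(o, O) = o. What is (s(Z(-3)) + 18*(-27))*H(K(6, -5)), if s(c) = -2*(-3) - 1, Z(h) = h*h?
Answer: 0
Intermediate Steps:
Z(h) = h**2
s(c) = 5 (s(c) = 6 - 1 = 5)
H(B) = 0 (H(B) = -(B - B)/2 = -1/2*0 = 0)
(s(Z(-3)) + 18*(-27))*H(K(6, -5)) = (5 + 18*(-27))*0 = (5 - 486)*0 = -481*0 = 0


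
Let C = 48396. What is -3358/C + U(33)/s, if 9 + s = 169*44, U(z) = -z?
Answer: -13268467/179718546 ≈ -0.073829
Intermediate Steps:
s = 7427 (s = -9 + 169*44 = -9 + 7436 = 7427)
-3358/C + U(33)/s = -3358/48396 - 1*33/7427 = -3358*1/48396 - 33*1/7427 = -1679/24198 - 33/7427 = -13268467/179718546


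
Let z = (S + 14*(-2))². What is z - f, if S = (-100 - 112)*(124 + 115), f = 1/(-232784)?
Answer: 598274530694145/232784 ≈ 2.5701e+9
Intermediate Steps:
f = -1/232784 ≈ -4.2958e-6
S = -50668 (S = -212*239 = -50668)
z = 2570084416 (z = (-50668 + 14*(-2))² = (-50668 - 28)² = (-50696)² = 2570084416)
z - f = 2570084416 - 1*(-1/232784) = 2570084416 + 1/232784 = 598274530694145/232784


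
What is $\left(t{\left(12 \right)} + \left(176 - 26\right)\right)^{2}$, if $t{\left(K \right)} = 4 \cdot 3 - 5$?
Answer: $24649$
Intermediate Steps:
$t{\left(K \right)} = 7$ ($t{\left(K \right)} = 12 - 5 = 7$)
$\left(t{\left(12 \right)} + \left(176 - 26\right)\right)^{2} = \left(7 + \left(176 - 26\right)\right)^{2} = \left(7 + 150\right)^{2} = 157^{2} = 24649$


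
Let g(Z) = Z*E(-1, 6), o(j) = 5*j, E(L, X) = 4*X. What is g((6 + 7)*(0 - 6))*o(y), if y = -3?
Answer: 28080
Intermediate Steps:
g(Z) = 24*Z (g(Z) = Z*(4*6) = Z*24 = 24*Z)
g((6 + 7)*(0 - 6))*o(y) = (24*((6 + 7)*(0 - 6)))*(5*(-3)) = (24*(13*(-6)))*(-15) = (24*(-78))*(-15) = -1872*(-15) = 28080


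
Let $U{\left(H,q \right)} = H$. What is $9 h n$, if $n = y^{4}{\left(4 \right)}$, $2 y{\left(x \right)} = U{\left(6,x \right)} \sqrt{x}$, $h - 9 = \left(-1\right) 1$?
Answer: $93312$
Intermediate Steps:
$h = 8$ ($h = 9 - 1 = 8$)
$y{\left(x \right)} = 3 \sqrt{x}$ ($y{\left(x \right)} = \frac{6 \sqrt{x}}{2} = 3 \sqrt{x}$)
$n = 1296$ ($n = \left(3 \sqrt{4}\right)^{4} = \left(3 \cdot 2\right)^{4} = 6^{4} = 1296$)
$9 h n = 9 \cdot 8 \cdot 1296 = 72 \cdot 1296 = 93312$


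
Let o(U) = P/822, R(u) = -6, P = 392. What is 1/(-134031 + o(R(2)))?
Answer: -411/55086545 ≈ -7.4610e-6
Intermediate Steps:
o(U) = 196/411 (o(U) = 392/822 = 392*(1/822) = 196/411)
1/(-134031 + o(R(2))) = 1/(-134031 + 196/411) = 1/(-55086545/411) = -411/55086545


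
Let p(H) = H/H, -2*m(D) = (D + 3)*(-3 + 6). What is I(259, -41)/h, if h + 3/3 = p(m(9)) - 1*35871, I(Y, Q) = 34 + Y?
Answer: -293/35871 ≈ -0.0081682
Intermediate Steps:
m(D) = -9/2 - 3*D/2 (m(D) = -(D + 3)*(-3 + 6)/2 = -(3 + D)*3/2 = -(9 + 3*D)/2 = -9/2 - 3*D/2)
p(H) = 1
h = -35871 (h = -1 + (1 - 1*35871) = -1 + (1 - 35871) = -1 - 35870 = -35871)
I(259, -41)/h = (34 + 259)/(-35871) = 293*(-1/35871) = -293/35871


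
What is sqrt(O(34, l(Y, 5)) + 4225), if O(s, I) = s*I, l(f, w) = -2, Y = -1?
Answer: sqrt(4157) ≈ 64.475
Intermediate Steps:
O(s, I) = I*s
sqrt(O(34, l(Y, 5)) + 4225) = sqrt(-2*34 + 4225) = sqrt(-68 + 4225) = sqrt(4157)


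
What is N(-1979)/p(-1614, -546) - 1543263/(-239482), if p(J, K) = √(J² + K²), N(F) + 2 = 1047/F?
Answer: 1543263/239482 - 5005*√80642/957543108 ≈ 6.4427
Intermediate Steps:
N(F) = -2 + 1047/F
N(-1979)/p(-1614, -546) - 1543263/(-239482) = (-2 + 1047/(-1979))/(√((-1614)² + (-546)²)) - 1543263/(-239482) = (-2 + 1047*(-1/1979))/(√(2604996 + 298116)) - 1543263*(-1/239482) = (-2 - 1047/1979)/(√2903112) + 1543263/239482 = -5005*√80642/483852/1979 + 1543263/239482 = -5005*√80642/957543108 + 1543263/239482 = 1543263/239482 - 5005*√80642/957543108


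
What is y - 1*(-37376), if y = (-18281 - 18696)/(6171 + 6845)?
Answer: 486449039/13016 ≈ 37373.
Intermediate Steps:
y = -36977/13016 ≈ -2.8409
y - 1*(-37376) = -36977/13016 - 1*(-37376) = -36977/13016 + 37376 = 486449039/13016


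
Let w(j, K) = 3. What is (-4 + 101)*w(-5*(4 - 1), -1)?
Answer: 291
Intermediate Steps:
(-4 + 101)*w(-5*(4 - 1), -1) = (-4 + 101)*3 = 97*3 = 291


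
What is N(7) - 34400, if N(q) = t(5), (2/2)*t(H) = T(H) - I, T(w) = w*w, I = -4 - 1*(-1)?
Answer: -34372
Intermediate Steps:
I = -3 (I = -4 + 1 = -3)
T(w) = w²
t(H) = 3 + H² (t(H) = H² - 1*(-3) = H² + 3 = 3 + H²)
N(q) = 28 (N(q) = 3 + 5² = 3 + 25 = 28)
N(7) - 34400 = 28 - 34400 = -34372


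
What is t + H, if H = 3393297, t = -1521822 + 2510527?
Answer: 4382002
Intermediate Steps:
t = 988705
t + H = 988705 + 3393297 = 4382002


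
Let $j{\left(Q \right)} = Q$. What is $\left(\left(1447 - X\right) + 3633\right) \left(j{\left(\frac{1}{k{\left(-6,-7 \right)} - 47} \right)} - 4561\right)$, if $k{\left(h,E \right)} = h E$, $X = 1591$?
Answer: $- \frac{79570134}{5} \approx -1.5914 \cdot 10^{7}$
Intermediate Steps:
$k{\left(h,E \right)} = E h$
$\left(\left(1447 - X\right) + 3633\right) \left(j{\left(\frac{1}{k{\left(-6,-7 \right)} - 47} \right)} - 4561\right) = \left(\left(1447 - 1591\right) + 3633\right) \left(\frac{1}{\left(-7\right) \left(-6\right) - 47} - 4561\right) = \left(\left(1447 - 1591\right) + 3633\right) \left(\frac{1}{42 - 47} - 4561\right) = \left(-144 + 3633\right) \left(\frac{1}{-5} - 4561\right) = 3489 \left(- \frac{1}{5} - 4561\right) = 3489 \left(- \frac{22806}{5}\right) = - \frac{79570134}{5}$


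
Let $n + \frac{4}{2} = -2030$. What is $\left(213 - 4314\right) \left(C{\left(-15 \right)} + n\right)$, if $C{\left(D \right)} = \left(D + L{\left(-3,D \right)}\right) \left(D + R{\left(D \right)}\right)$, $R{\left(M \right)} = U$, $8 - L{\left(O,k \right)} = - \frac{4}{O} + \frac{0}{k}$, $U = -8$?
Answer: $7547207$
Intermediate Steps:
$L{\left(O,k \right)} = 8 + \frac{4}{O}$ ($L{\left(O,k \right)} = 8 - \left(- \frac{4}{O} + \frac{0}{k}\right) = 8 - \left(- \frac{4}{O} + 0\right) = 8 - - \frac{4}{O} = 8 + \frac{4}{O}$)
$R{\left(M \right)} = -8$
$n = -2032$ ($n = -2 - 2030 = -2032$)
$C{\left(D \right)} = \left(-8 + D\right) \left(\frac{20}{3} + D\right)$ ($C{\left(D \right)} = \left(D + \left(8 + \frac{4}{-3}\right)\right) \left(D - 8\right) = \left(D + \left(8 + 4 \left(- \frac{1}{3}\right)\right)\right) \left(-8 + D\right) = \left(D + \left(8 - \frac{4}{3}\right)\right) \left(-8 + D\right) = \left(D + \frac{20}{3}\right) \left(-8 + D\right) = \left(\frac{20}{3} + D\right) \left(-8 + D\right) = \left(-8 + D\right) \left(\frac{20}{3} + D\right)$)
$\left(213 - 4314\right) \left(C{\left(-15 \right)} + n\right) = \left(213 - 4314\right) \left(\left(- \frac{160}{3} + \left(-15\right)^{2} - -20\right) - 2032\right) = - 4101 \left(\left(- \frac{160}{3} + 225 + 20\right) - 2032\right) = - 4101 \left(\frac{575}{3} - 2032\right) = \left(-4101\right) \left(- \frac{5521}{3}\right) = 7547207$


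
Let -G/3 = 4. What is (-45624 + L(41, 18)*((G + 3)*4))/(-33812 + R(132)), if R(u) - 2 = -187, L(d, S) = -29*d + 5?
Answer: 3000/33997 ≈ 0.088243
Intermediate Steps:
G = -12 (G = -3*4 = -12)
L(d, S) = 5 - 29*d
R(u) = -185 (R(u) = 2 - 187 = -185)
(-45624 + L(41, 18)*((G + 3)*4))/(-33812 + R(132)) = (-45624 + (5 - 29*41)*((-12 + 3)*4))/(-33812 - 185) = (-45624 + (5 - 1189)*(-9*4))/(-33997) = (-45624 - 1184*(-36))*(-1/33997) = (-45624 + 42624)*(-1/33997) = -3000*(-1/33997) = 3000/33997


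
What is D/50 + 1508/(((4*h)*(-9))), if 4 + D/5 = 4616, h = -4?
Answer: 84901/180 ≈ 471.67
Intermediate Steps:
D = 23060 (D = -20 + 5*4616 = -20 + 23080 = 23060)
D/50 + 1508/(((4*h)*(-9))) = 23060/50 + 1508/(((4*(-4))*(-9))) = 23060*(1/50) + 1508/((-16*(-9))) = 2306/5 + 1508/144 = 2306/5 + 1508*(1/144) = 2306/5 + 377/36 = 84901/180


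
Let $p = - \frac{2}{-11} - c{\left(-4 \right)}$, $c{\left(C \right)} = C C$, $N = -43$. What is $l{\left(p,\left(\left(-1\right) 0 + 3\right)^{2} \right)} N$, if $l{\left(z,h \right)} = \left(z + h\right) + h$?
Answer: $- \frac{1032}{11} \approx -93.818$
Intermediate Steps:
$c{\left(C \right)} = C^{2}$
$p = - \frac{174}{11}$ ($p = - \frac{2}{-11} - \left(-4\right)^{2} = \left(-2\right) \left(- \frac{1}{11}\right) - 16 = \frac{2}{11} - 16 = - \frac{174}{11} \approx -15.818$)
$l{\left(z,h \right)} = z + 2 h$ ($l{\left(z,h \right)} = \left(h + z\right) + h = z + 2 h$)
$l{\left(p,\left(\left(-1\right) 0 + 3\right)^{2} \right)} N = \left(- \frac{174}{11} + 2 \left(\left(-1\right) 0 + 3\right)^{2}\right) \left(-43\right) = \left(- \frac{174}{11} + 2 \left(0 + 3\right)^{2}\right) \left(-43\right) = \left(- \frac{174}{11} + 2 \cdot 3^{2}\right) \left(-43\right) = \left(- \frac{174}{11} + 2 \cdot 9\right) \left(-43\right) = \left(- \frac{174}{11} + 18\right) \left(-43\right) = \frac{24}{11} \left(-43\right) = - \frac{1032}{11}$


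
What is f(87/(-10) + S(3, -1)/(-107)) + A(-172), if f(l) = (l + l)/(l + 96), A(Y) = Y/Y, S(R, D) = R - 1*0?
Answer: 24901/31127 ≈ 0.79998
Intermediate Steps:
S(R, D) = R (S(R, D) = R + 0 = R)
A(Y) = 1
f(l) = 2*l/(96 + l) (f(l) = (2*l)/(96 + l) = 2*l/(96 + l))
f(87/(-10) + S(3, -1)/(-107)) + A(-172) = 2*(87/(-10) + 3/(-107))/(96 + (87/(-10) + 3/(-107))) + 1 = 2*(87*(-⅒) + 3*(-1/107))/(96 + (87*(-⅒) + 3*(-1/107))) + 1 = 2*(-87/10 - 3/107)/(96 + (-87/10 - 3/107)) + 1 = 2*(-9339/1070)/(96 - 9339/1070) + 1 = 2*(-9339/1070)/(93381/1070) + 1 = 2*(-9339/1070)*(1070/93381) + 1 = -6226/31127 + 1 = 24901/31127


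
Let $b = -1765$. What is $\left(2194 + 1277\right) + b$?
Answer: $1706$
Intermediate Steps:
$\left(2194 + 1277\right) + b = \left(2194 + 1277\right) - 1765 = 3471 - 1765 = 1706$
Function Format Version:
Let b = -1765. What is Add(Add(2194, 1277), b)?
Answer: 1706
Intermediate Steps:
Add(Add(2194, 1277), b) = Add(Add(2194, 1277), -1765) = Add(3471, -1765) = 1706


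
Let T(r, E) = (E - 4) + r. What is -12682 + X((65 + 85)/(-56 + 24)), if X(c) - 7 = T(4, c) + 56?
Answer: -201979/16 ≈ -12624.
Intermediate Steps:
T(r, E) = -4 + E + r (T(r, E) = (-4 + E) + r = -4 + E + r)
X(c) = 63 + c (X(c) = 7 + ((-4 + c + 4) + 56) = 7 + (c + 56) = 7 + (56 + c) = 63 + c)
-12682 + X((65 + 85)/(-56 + 24)) = -12682 + (63 + (65 + 85)/(-56 + 24)) = -12682 + (63 + 150/(-32)) = -12682 + (63 + 150*(-1/32)) = -12682 + (63 - 75/16) = -12682 + 933/16 = -201979/16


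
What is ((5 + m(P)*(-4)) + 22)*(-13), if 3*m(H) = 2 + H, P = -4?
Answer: -1157/3 ≈ -385.67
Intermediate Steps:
m(H) = ⅔ + H/3 (m(H) = (2 + H)/3 = ⅔ + H/3)
((5 + m(P)*(-4)) + 22)*(-13) = ((5 + (⅔ + (⅓)*(-4))*(-4)) + 22)*(-13) = ((5 + (⅔ - 4/3)*(-4)) + 22)*(-13) = ((5 - ⅔*(-4)) + 22)*(-13) = ((5 + 8/3) + 22)*(-13) = (23/3 + 22)*(-13) = (89/3)*(-13) = -1157/3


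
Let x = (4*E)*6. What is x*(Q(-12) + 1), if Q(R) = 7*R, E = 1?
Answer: -1992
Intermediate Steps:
x = 24 (x = (4*1)*6 = 4*6 = 24)
x*(Q(-12) + 1) = 24*(7*(-12) + 1) = 24*(-84 + 1) = 24*(-83) = -1992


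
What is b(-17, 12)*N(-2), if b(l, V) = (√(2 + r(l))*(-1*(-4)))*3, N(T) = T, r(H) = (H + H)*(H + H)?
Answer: -24*√1158 ≈ -816.71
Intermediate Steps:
r(H) = 4*H² (r(H) = (2*H)*(2*H) = 4*H²)
b(l, V) = 12*√(2 + 4*l²) (b(l, V) = (√(2 + 4*l²)*(-1*(-4)))*3 = (√(2 + 4*l²)*4)*3 = (4*√(2 + 4*l²))*3 = 12*√(2 + 4*l²))
b(-17, 12)*N(-2) = (12*√(2 + 4*(-17)²))*(-2) = (12*√(2 + 4*289))*(-2) = (12*√(2 + 1156))*(-2) = (12*√1158)*(-2) = -24*√1158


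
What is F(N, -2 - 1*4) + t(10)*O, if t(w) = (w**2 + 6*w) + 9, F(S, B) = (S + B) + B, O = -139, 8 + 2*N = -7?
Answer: -47021/2 ≈ -23511.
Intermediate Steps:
N = -15/2 (N = -4 + (1/2)*(-7) = -4 - 7/2 = -15/2 ≈ -7.5000)
F(S, B) = S + 2*B (F(S, B) = (B + S) + B = S + 2*B)
t(w) = 9 + w**2 + 6*w
F(N, -2 - 1*4) + t(10)*O = (-15/2 + 2*(-2 - 1*4)) + (9 + 10**2 + 6*10)*(-139) = (-15/2 + 2*(-2 - 4)) + (9 + 100 + 60)*(-139) = (-15/2 + 2*(-6)) + 169*(-139) = (-15/2 - 12) - 23491 = -39/2 - 23491 = -47021/2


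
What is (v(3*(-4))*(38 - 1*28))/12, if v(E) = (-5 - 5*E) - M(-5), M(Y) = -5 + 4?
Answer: 140/3 ≈ 46.667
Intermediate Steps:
M(Y) = -1
v(E) = -4 - 5*E (v(E) = (-5 - 5*E) - 1*(-1) = (-5 - 5*E) + 1 = -4 - 5*E)
(v(3*(-4))*(38 - 1*28))/12 = ((-4 - 15*(-4))*(38 - 1*28))/12 = ((-4 - 5*(-12))*(38 - 28))*(1/12) = ((-4 + 60)*10)*(1/12) = (56*10)*(1/12) = 560*(1/12) = 140/3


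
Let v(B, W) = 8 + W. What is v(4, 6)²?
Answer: 196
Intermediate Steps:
v(4, 6)² = (8 + 6)² = 14² = 196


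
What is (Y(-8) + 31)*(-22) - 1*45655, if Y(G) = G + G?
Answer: -45985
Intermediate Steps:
Y(G) = 2*G
(Y(-8) + 31)*(-22) - 1*45655 = (2*(-8) + 31)*(-22) - 1*45655 = (-16 + 31)*(-22) - 45655 = 15*(-22) - 45655 = -330 - 45655 = -45985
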